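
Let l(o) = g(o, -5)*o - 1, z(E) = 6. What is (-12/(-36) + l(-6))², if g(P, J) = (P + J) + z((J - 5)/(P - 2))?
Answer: 7744/9 ≈ 860.44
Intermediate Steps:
g(P, J) = 6 + J + P (g(P, J) = (P + J) + 6 = (J + P) + 6 = 6 + J + P)
l(o) = -1 + o*(1 + o) (l(o) = (6 - 5 + o)*o - 1 = (1 + o)*o - 1 = o*(1 + o) - 1 = -1 + o*(1 + o))
(-12/(-36) + l(-6))² = (-12/(-36) + (-1 - 6*(1 - 6)))² = (-12*(-1/36) + (-1 - 6*(-5)))² = (⅓ + (-1 + 30))² = (⅓ + 29)² = (88/3)² = 7744/9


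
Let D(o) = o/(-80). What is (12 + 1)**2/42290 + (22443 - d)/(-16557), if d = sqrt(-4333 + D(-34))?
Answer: -315438779/233398510 + I*sqrt(1733030)/331140 ≈ -1.3515 + 0.0039755*I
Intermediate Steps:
D(o) = -o/80 (D(o) = o*(-1/80) = -o/80)
d = I*sqrt(1733030)/20 (d = sqrt(-4333 - 1/80*(-34)) = sqrt(-4333 + 17/40) = sqrt(-173303/40) = I*sqrt(1733030)/20 ≈ 65.822*I)
(12 + 1)**2/42290 + (22443 - d)/(-16557) = (12 + 1)**2/42290 + (22443 - I*sqrt(1733030)/20)/(-16557) = 13**2*(1/42290) + (22443 - I*sqrt(1733030)/20)*(-1/16557) = 169*(1/42290) + (-7481/5519 + I*sqrt(1733030)/331140) = 169/42290 + (-7481/5519 + I*sqrt(1733030)/331140) = -315438779/233398510 + I*sqrt(1733030)/331140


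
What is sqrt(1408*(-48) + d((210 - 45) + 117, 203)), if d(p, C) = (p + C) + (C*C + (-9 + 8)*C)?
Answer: I*sqrt(26093) ≈ 161.53*I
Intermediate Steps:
d(p, C) = p + C**2 (d(p, C) = (C + p) + (C**2 - C) = p + C**2)
sqrt(1408*(-48) + d((210 - 45) + 117, 203)) = sqrt(1408*(-48) + (((210 - 45) + 117) + 203**2)) = sqrt(-67584 + ((165 + 117) + 41209)) = sqrt(-67584 + (282 + 41209)) = sqrt(-67584 + 41491) = sqrt(-26093) = I*sqrt(26093)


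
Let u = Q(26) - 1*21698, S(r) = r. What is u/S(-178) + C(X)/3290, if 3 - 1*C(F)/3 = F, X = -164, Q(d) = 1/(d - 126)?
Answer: 714756309/5856200 ≈ 122.05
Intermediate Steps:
Q(d) = 1/(-126 + d)
u = -2169801/100 (u = 1/(-126 + 26) - 1*21698 = 1/(-100) - 21698 = -1/100 - 21698 = -2169801/100 ≈ -21698.)
C(F) = 9 - 3*F
u/S(-178) + C(X)/3290 = -2169801/100/(-178) + (9 - 3*(-164))/3290 = -2169801/100*(-1/178) + (9 + 492)*(1/3290) = 2169801/17800 + 501*(1/3290) = 2169801/17800 + 501/3290 = 714756309/5856200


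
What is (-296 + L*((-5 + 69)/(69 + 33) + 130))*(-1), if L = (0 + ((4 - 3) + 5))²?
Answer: -74912/17 ≈ -4406.6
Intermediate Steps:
L = 36 (L = (0 + (1 + 5))² = (0 + 6)² = 6² = 36)
(-296 + L*((-5 + 69)/(69 + 33) + 130))*(-1) = (-296 + 36*((-5 + 69)/(69 + 33) + 130))*(-1) = (-296 + 36*(64/102 + 130))*(-1) = (-296 + 36*(64*(1/102) + 130))*(-1) = (-296 + 36*(32/51 + 130))*(-1) = (-296 + 36*(6662/51))*(-1) = (-296 + 79944/17)*(-1) = (74912/17)*(-1) = -74912/17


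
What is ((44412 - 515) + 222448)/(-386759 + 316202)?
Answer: -266345/70557 ≈ -3.7749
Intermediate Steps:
((44412 - 515) + 222448)/(-386759 + 316202) = (43897 + 222448)/(-70557) = 266345*(-1/70557) = -266345/70557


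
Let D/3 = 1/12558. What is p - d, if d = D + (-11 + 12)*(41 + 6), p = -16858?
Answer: -70764331/4186 ≈ -16905.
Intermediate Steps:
D = 1/4186 (D = 3/12558 = 3*(1/12558) = 1/4186 ≈ 0.00023889)
d = 196743/4186 (d = 1/4186 + (-11 + 12)*(41 + 6) = 1/4186 + 1*47 = 1/4186 + 47 = 196743/4186 ≈ 47.000)
p - d = -16858 - 1*196743/4186 = -16858 - 196743/4186 = -70764331/4186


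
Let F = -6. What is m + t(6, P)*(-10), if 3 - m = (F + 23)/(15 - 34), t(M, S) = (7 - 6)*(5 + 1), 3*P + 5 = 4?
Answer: -1066/19 ≈ -56.105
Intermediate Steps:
P = -⅓ (P = -5/3 + (⅓)*4 = -5/3 + 4/3 = -⅓ ≈ -0.33333)
t(M, S) = 6 (t(M, S) = 1*6 = 6)
m = 74/19 (m = 3 - (-6 + 23)/(15 - 34) = 3 - 17/(-19) = 3 - 17*(-1)/19 = 3 - 1*(-17/19) = 3 + 17/19 = 74/19 ≈ 3.8947)
m + t(6, P)*(-10) = 74/19 + 6*(-10) = 74/19 - 60 = -1066/19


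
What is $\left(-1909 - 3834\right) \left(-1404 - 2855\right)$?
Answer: $24459437$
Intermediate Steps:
$\left(-1909 - 3834\right) \left(-1404 - 2855\right) = \left(-1909 - 3834\right) \left(-4259\right) = \left(-5743\right) \left(-4259\right) = 24459437$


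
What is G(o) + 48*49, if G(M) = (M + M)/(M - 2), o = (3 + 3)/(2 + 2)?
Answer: 2346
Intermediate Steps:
o = 3/2 (o = 6/4 = 6*(¼) = 3/2 ≈ 1.5000)
G(M) = 2*M/(-2 + M) (G(M) = (2*M)/(-2 + M) = 2*M/(-2 + M))
G(o) + 48*49 = 2*(3/2)/(-2 + 3/2) + 48*49 = 2*(3/2)/(-½) + 2352 = 2*(3/2)*(-2) + 2352 = -6 + 2352 = 2346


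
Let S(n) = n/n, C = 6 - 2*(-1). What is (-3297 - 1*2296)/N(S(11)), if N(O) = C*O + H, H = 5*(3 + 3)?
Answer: -5593/38 ≈ -147.18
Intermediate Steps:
C = 8 (C = 6 + 2 = 8)
H = 30 (H = 5*6 = 30)
S(n) = 1
N(O) = 30 + 8*O (N(O) = 8*O + 30 = 30 + 8*O)
(-3297 - 1*2296)/N(S(11)) = (-3297 - 1*2296)/(30 + 8*1) = (-3297 - 2296)/(30 + 8) = -5593/38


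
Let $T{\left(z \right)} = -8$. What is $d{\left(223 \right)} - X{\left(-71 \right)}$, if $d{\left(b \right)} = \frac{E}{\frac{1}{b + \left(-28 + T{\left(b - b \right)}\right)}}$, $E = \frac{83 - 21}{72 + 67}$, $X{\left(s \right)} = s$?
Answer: $\frac{21463}{139} \approx 154.41$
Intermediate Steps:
$E = \frac{62}{139} \approx 0.44604$
$d{\left(b \right)} = - \frac{2232}{139} + \frac{62 b}{139}$ ($d{\left(b \right)} = \frac{62}{139 \frac{1}{b - 36}} = \frac{62}{139 \frac{1}{-36 + b}} = \frac{62 \left(-36 + b\right)}{139} = - \frac{2232}{139} + \frac{62 b}{139}$)
$d{\left(223 \right)} - X{\left(-71 \right)} = \left(- \frac{2232}{139} + \frac{62}{139} \cdot 223\right) - -71 = \left(- \frac{2232}{139} + \frac{13826}{139}\right) + 71 = \frac{11594}{139} + 71 = \frac{21463}{139}$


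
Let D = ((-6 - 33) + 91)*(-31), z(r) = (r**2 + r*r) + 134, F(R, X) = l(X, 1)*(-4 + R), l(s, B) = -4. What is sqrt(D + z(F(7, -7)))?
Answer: I*sqrt(1190) ≈ 34.496*I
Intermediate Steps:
F(R, X) = 16 - 4*R (F(R, X) = -4*(-4 + R) = 16 - 4*R)
z(r) = 134 + 2*r**2 (z(r) = (r**2 + r**2) + 134 = 2*r**2 + 134 = 134 + 2*r**2)
D = -1612 (D = (-39 + 91)*(-31) = 52*(-31) = -1612)
sqrt(D + z(F(7, -7))) = sqrt(-1612 + (134 + 2*(16 - 4*7)**2)) = sqrt(-1612 + (134 + 2*(16 - 28)**2)) = sqrt(-1612 + (134 + 2*(-12)**2)) = sqrt(-1612 + (134 + 2*144)) = sqrt(-1612 + (134 + 288)) = sqrt(-1612 + 422) = sqrt(-1190) = I*sqrt(1190)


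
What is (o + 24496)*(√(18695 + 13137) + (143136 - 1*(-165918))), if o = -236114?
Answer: -65401389372 - 423236*√7958 ≈ -6.5439e+10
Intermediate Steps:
(o + 24496)*(√(18695 + 13137) + (143136 - 1*(-165918))) = (-236114 + 24496)*(√(18695 + 13137) + (143136 - 1*(-165918))) = -211618*(√31832 + (143136 + 165918)) = -211618*(2*√7958 + 309054) = -211618*(309054 + 2*√7958) = -65401389372 - 423236*√7958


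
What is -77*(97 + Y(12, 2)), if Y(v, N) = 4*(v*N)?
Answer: -14861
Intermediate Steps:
Y(v, N) = 4*N*v (Y(v, N) = 4*(N*v) = 4*N*v)
-77*(97 + Y(12, 2)) = -77*(97 + 4*2*12) = -77*(97 + 96) = -77*193 = -14861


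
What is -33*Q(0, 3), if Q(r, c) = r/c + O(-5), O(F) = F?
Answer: 165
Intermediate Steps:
Q(r, c) = -5 + r/c (Q(r, c) = r/c - 5 = -5 + r/c)
-33*Q(0, 3) = -33*(-5 + 0/3) = -33*(-5 + 0*(⅓)) = -33*(-5 + 0) = -33*(-5) = 165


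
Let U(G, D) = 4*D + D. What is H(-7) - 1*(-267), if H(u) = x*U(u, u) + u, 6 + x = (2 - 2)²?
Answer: 470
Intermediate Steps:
x = -6 (x = -6 + (2 - 2)² = -6 + 0² = -6 + 0 = -6)
U(G, D) = 5*D
H(u) = -29*u (H(u) = -30*u + u = -29*u)
H(-7) - 1*(-267) = -29*(-7) - 1*(-267) = 203 + 267 = 470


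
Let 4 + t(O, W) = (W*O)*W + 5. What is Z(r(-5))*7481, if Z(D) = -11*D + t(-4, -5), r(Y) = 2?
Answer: -905201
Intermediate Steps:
t(O, W) = 1 + O*W² (t(O, W) = -4 + ((W*O)*W + 5) = -4 + ((O*W)*W + 5) = -4 + (O*W² + 5) = -4 + (5 + O*W²) = 1 + O*W²)
Z(D) = -99 - 11*D (Z(D) = -11*D + (1 - 4*(-5)²) = -11*D + (1 - 4*25) = -11*D + (1 - 100) = -11*D - 99 = -99 - 11*D)
Z(r(-5))*7481 = (-99 - 11*2)*7481 = (-99 - 22)*7481 = -121*7481 = -905201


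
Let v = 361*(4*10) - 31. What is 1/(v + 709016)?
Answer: 1/723425 ≈ 1.3823e-6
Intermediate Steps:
v = 14409 (v = 361*40 - 31 = 14440 - 31 = 14409)
1/(v + 709016) = 1/(14409 + 709016) = 1/723425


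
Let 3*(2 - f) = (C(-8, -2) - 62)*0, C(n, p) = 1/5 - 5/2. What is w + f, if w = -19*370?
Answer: -7028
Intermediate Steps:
C(n, p) = -23/10 (C(n, p) = 1*(⅕) - 5*½ = ⅕ - 5/2 = -23/10)
w = -7030
f = 2 (f = 2 - (-23/10 - 62)*0/3 = 2 - (-643)*0/30 = 2 - ⅓*0 = 2 + 0 = 2)
w + f = -7030 + 2 = -7028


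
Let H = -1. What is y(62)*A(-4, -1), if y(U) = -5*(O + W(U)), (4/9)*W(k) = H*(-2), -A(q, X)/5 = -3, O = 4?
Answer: -1275/2 ≈ -637.50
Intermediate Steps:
A(q, X) = 15 (A(q, X) = -5*(-3) = 15)
W(k) = 9/2 (W(k) = 9*(-1*(-2))/4 = (9/4)*2 = 9/2)
y(U) = -85/2 (y(U) = -5*(4 + 9/2) = -5*17/2 = -85/2)
y(62)*A(-4, -1) = -85/2*15 = -1275/2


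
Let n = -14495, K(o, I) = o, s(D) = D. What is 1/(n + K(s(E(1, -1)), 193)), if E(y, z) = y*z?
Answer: -1/14496 ≈ -6.8985e-5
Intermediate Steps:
1/(n + K(s(E(1, -1)), 193)) = 1/(-14495 + 1*(-1)) = 1/(-14495 - 1) = 1/(-14496) = -1/14496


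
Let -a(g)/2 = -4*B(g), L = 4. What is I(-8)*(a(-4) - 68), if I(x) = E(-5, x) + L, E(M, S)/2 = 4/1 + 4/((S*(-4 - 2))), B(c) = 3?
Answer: -1606/3 ≈ -535.33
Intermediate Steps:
E(M, S) = 8 - 4/(3*S) (E(M, S) = 2*(4/1 + 4/((S*(-4 - 2)))) = 2*(4*1 + 4/((S*(-6)))) = 2*(4 + 4/((-6*S))) = 2*(4 + 4*(-1/(6*S))) = 2*(4 - 2/(3*S)) = 8 - 4/(3*S))
a(g) = 24 (a(g) = -(-8)*3 = -2*(-12) = 24)
I(x) = 12 - 4/(3*x) (I(x) = (8 - 4/(3*x)) + 4 = 12 - 4/(3*x))
I(-8)*(a(-4) - 68) = (12 - 4/3/(-8))*(24 - 68) = (12 - 4/3*(-⅛))*(-44) = (12 + ⅙)*(-44) = (73/6)*(-44) = -1606/3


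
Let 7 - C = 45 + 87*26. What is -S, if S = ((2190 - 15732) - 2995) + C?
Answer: 18837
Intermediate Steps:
C = -2300 (C = 7 - (45 + 87*26) = 7 - (45 + 2262) = 7 - 1*2307 = 7 - 2307 = -2300)
S = -18837 (S = ((2190 - 15732) - 2995) - 2300 = (-13542 - 2995) - 2300 = -16537 - 2300 = -18837)
-S = -1*(-18837) = 18837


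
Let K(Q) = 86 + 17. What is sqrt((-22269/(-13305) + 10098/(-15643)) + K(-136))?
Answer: sqrt(500700974659675670)/69376705 ≈ 10.199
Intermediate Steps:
K(Q) = 103
sqrt((-22269/(-13305) + 10098/(-15643)) + K(-136)) = sqrt((-22269/(-13305) + 10098/(-15643)) + 103) = sqrt((-22269*(-1/13305) + 10098*(-1/15643)) + 103) = sqrt((7423/4435 - 10098/15643) + 103) = sqrt(71333359/69376705 + 103) = sqrt(7217133974/69376705) = sqrt(500700974659675670)/69376705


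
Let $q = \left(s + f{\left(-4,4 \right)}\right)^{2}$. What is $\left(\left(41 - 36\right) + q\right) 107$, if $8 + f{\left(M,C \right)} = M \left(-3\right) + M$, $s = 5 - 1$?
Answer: $2247$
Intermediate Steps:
$s = 4$
$f{\left(M,C \right)} = -8 - 2 M$ ($f{\left(M,C \right)} = -8 + \left(M \left(-3\right) + M\right) = -8 + \left(- 3 M + M\right) = -8 - 2 M$)
$q = 16$ ($q = \left(4 - 0\right)^{2} = \left(4 + \left(-8 + 8\right)\right)^{2} = \left(4 + 0\right)^{2} = 4^{2} = 16$)
$\left(\left(41 - 36\right) + q\right) 107 = \left(\left(41 - 36\right) + 16\right) 107 = \left(5 + 16\right) 107 = 21 \cdot 107 = 2247$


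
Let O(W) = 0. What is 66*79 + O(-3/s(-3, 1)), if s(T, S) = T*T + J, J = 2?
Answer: 5214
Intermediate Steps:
s(T, S) = 2 + T**2 (s(T, S) = T*T + 2 = T**2 + 2 = 2 + T**2)
66*79 + O(-3/s(-3, 1)) = 66*79 + 0 = 5214 + 0 = 5214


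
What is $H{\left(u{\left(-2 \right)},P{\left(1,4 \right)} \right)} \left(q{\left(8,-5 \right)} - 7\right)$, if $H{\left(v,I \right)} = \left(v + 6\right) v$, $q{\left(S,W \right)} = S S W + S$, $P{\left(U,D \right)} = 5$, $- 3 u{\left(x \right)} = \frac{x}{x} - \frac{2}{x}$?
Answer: $\frac{10208}{9} \approx 1134.2$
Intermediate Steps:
$u{\left(x \right)} = - \frac{1}{3} + \frac{2}{3 x}$ ($u{\left(x \right)} = - \frac{\frac{x}{x} - \frac{2}{x}}{3} = - \frac{1 - \frac{2}{x}}{3} = - \frac{1}{3} + \frac{2}{3 x}$)
$q{\left(S,W \right)} = S + W S^{2}$ ($q{\left(S,W \right)} = S^{2} W + S = W S^{2} + S = S + W S^{2}$)
$H{\left(v,I \right)} = v \left(6 + v\right)$ ($H{\left(v,I \right)} = \left(6 + v\right) v = v \left(6 + v\right)$)
$H{\left(u{\left(-2 \right)},P{\left(1,4 \right)} \right)} \left(q{\left(8,-5 \right)} - 7\right) = \frac{2 - -2}{3 \left(-2\right)} \left(6 + \frac{2 - -2}{3 \left(-2\right)}\right) \left(8 \left(1 + 8 \left(-5\right)\right) - 7\right) = \frac{1}{3} \left(- \frac{1}{2}\right) \left(2 + 2\right) \left(6 + \frac{1}{3} \left(- \frac{1}{2}\right) \left(2 + 2\right)\right) \left(8 \left(1 - 40\right) - 7\right) = \frac{1}{3} \left(- \frac{1}{2}\right) 4 \left(6 + \frac{1}{3} \left(- \frac{1}{2}\right) 4\right) \left(8 \left(-39\right) - 7\right) = - \frac{2 \left(6 - \frac{2}{3}\right)}{3} \left(-312 - 7\right) = \left(- \frac{2}{3}\right) \frac{16}{3} \left(-319\right) = \left(- \frac{32}{9}\right) \left(-319\right) = \frac{10208}{9}$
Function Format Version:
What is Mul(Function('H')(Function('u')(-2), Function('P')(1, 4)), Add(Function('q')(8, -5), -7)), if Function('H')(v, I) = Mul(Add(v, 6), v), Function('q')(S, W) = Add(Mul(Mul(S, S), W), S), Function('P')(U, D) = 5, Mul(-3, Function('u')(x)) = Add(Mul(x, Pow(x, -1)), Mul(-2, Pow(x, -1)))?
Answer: Rational(10208, 9) ≈ 1134.2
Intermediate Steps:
Function('u')(x) = Add(Rational(-1, 3), Mul(Rational(2, 3), Pow(x, -1))) (Function('u')(x) = Mul(Rational(-1, 3), Add(Mul(x, Pow(x, -1)), Mul(-2, Pow(x, -1)))) = Mul(Rational(-1, 3), Add(1, Mul(-2, Pow(x, -1)))) = Add(Rational(-1, 3), Mul(Rational(2, 3), Pow(x, -1))))
Function('q')(S, W) = Add(S, Mul(W, Pow(S, 2))) (Function('q')(S, W) = Add(Mul(Pow(S, 2), W), S) = Add(Mul(W, Pow(S, 2)), S) = Add(S, Mul(W, Pow(S, 2))))
Function('H')(v, I) = Mul(v, Add(6, v)) (Function('H')(v, I) = Mul(Add(6, v), v) = Mul(v, Add(6, v)))
Mul(Function('H')(Function('u')(-2), Function('P')(1, 4)), Add(Function('q')(8, -5), -7)) = Mul(Mul(Mul(Rational(1, 3), Pow(-2, -1), Add(2, Mul(-1, -2))), Add(6, Mul(Rational(1, 3), Pow(-2, -1), Add(2, Mul(-1, -2))))), Add(Mul(8, Add(1, Mul(8, -5))), -7)) = Mul(Mul(Mul(Rational(1, 3), Rational(-1, 2), Add(2, 2)), Add(6, Mul(Rational(1, 3), Rational(-1, 2), Add(2, 2)))), Add(Mul(8, Add(1, -40)), -7)) = Mul(Mul(Mul(Rational(1, 3), Rational(-1, 2), 4), Add(6, Mul(Rational(1, 3), Rational(-1, 2), 4))), Add(Mul(8, -39), -7)) = Mul(Mul(Rational(-2, 3), Add(6, Rational(-2, 3))), Add(-312, -7)) = Mul(Mul(Rational(-2, 3), Rational(16, 3)), -319) = Mul(Rational(-32, 9), -319) = Rational(10208, 9)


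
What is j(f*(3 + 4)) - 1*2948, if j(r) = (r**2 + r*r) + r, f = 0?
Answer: -2948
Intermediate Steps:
j(r) = r + 2*r**2 (j(r) = (r**2 + r**2) + r = 2*r**2 + r = r + 2*r**2)
j(f*(3 + 4)) - 1*2948 = (0*(3 + 4))*(1 + 2*(0*(3 + 4))) - 1*2948 = (0*7)*(1 + 2*(0*7)) - 2948 = 0*(1 + 2*0) - 2948 = 0*(1 + 0) - 2948 = 0*1 - 2948 = 0 - 2948 = -2948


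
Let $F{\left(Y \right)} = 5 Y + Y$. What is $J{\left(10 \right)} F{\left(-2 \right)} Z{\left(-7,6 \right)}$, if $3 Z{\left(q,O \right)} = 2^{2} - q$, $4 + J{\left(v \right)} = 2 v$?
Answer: $-704$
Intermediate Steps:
$J{\left(v \right)} = -4 + 2 v$
$Z{\left(q,O \right)} = \frac{4}{3} - \frac{q}{3}$ ($Z{\left(q,O \right)} = \frac{2^{2} - q}{3} = \frac{4 - q}{3} = \frac{4}{3} - \frac{q}{3}$)
$F{\left(Y \right)} = 6 Y$
$J{\left(10 \right)} F{\left(-2 \right)} Z{\left(-7,6 \right)} = \left(-4 + 2 \cdot 10\right) 6 \left(-2\right) \left(\frac{4}{3} - - \frac{7}{3}\right) = \left(-4 + 20\right) \left(-12\right) \left(\frac{4}{3} + \frac{7}{3}\right) = 16 \left(-12\right) \frac{11}{3} = \left(-192\right) \frac{11}{3} = -704$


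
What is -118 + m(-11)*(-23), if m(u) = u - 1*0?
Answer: 135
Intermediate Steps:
m(u) = u (m(u) = u + 0 = u)
-118 + m(-11)*(-23) = -118 - 11*(-23) = -118 + 253 = 135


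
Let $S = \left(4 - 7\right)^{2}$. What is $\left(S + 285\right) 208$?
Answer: $61152$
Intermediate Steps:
$S = 9$ ($S = \left(-3\right)^{2} = 9$)
$\left(S + 285\right) 208 = \left(9 + 285\right) 208 = 294 \cdot 208 = 61152$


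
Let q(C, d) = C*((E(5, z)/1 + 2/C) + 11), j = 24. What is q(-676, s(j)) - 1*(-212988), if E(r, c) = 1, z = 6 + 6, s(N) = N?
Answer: 204878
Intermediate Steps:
z = 12
q(C, d) = C*(12 + 2/C) (q(C, d) = C*((1/1 + 2/C) + 11) = C*((1*1 + 2/C) + 11) = C*((1 + 2/C) + 11) = C*(12 + 2/C))
q(-676, s(j)) - 1*(-212988) = (2 + 12*(-676)) - 1*(-212988) = (2 - 8112) + 212988 = -8110 + 212988 = 204878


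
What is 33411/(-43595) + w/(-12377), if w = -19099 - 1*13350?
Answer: 1001086208/539575315 ≈ 1.8553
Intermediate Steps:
w = -32449 (w = -19099 - 13350 = -32449)
33411/(-43595) + w/(-12377) = 33411/(-43595) - 32449/(-12377) = 33411*(-1/43595) - 32449*(-1/12377) = -33411/43595 + 32449/12377 = 1001086208/539575315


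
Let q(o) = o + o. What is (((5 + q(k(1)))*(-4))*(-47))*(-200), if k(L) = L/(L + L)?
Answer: -225600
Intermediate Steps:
k(L) = 1/2 (k(L) = L/((2*L)) = L*(1/(2*L)) = 1/2)
q(o) = 2*o
(((5 + q(k(1)))*(-4))*(-47))*(-200) = (((5 + 2*(1/2))*(-4))*(-47))*(-200) = (((5 + 1)*(-4))*(-47))*(-200) = ((6*(-4))*(-47))*(-200) = -24*(-47)*(-200) = 1128*(-200) = -225600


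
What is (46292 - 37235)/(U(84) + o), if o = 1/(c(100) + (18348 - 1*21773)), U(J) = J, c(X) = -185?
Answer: 32695770/303239 ≈ 107.82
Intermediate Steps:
o = -1/3610 (o = 1/(-185 + (18348 - 1*21773)) = 1/(-185 + (18348 - 21773)) = 1/(-185 - 3425) = 1/(-3610) = -1/3610 ≈ -0.00027701)
(46292 - 37235)/(U(84) + o) = (46292 - 37235)/(84 - 1/3610) = 9057/(303239/3610) = 9057*(3610/303239) = 32695770/303239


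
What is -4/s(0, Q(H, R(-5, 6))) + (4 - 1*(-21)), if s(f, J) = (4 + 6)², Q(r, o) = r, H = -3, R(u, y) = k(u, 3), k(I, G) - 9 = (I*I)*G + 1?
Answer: 624/25 ≈ 24.960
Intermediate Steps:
k(I, G) = 10 + G*I² (k(I, G) = 9 + ((I*I)*G + 1) = 9 + (I²*G + 1) = 9 + (G*I² + 1) = 9 + (1 + G*I²) = 10 + G*I²)
R(u, y) = 10 + 3*u²
s(f, J) = 100 (s(f, J) = 10² = 100)
-4/s(0, Q(H, R(-5, 6))) + (4 - 1*(-21)) = -4/100 + (4 - 1*(-21)) = (1/100)*(-4) + (4 + 21) = -1/25 + 25 = 624/25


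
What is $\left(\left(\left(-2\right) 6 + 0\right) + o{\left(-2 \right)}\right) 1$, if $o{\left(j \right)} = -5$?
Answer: $-17$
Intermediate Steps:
$\left(\left(\left(-2\right) 6 + 0\right) + o{\left(-2 \right)}\right) 1 = \left(\left(\left(-2\right) 6 + 0\right) - 5\right) 1 = \left(\left(-12 + 0\right) - 5\right) 1 = \left(-12 - 5\right) 1 = \left(-17\right) 1 = -17$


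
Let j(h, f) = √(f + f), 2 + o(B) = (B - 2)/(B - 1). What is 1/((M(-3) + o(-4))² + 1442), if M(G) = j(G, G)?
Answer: 25*I/(4*(10*√6 + 8979*I)) ≈ 0.00069606 + 1.8989e-6*I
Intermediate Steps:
o(B) = -2 + (-2 + B)/(-1 + B) (o(B) = -2 + (B - 2)/(B - 1) = -2 + (-2 + B)/(-1 + B))
j(h, f) = √2*√f (j(h, f) = √(2*f) = √2*√f)
M(G) = √2*√G
1/((M(-3) + o(-4))² + 1442) = 1/((√2*√(-3) - 1*(-4)/(-1 - 4))² + 1442) = 1/((√2*(I*√3) - 1*(-4)/(-5))² + 1442) = 1/((I*√6 - 1*(-4)*(-⅕))² + 1442) = 1/((I*√6 - ⅘)² + 1442) = 1/((-⅘ + I*√6)² + 1442) = 1/(1442 + (-⅘ + I*√6)²)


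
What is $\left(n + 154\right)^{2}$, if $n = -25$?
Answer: $16641$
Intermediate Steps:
$\left(n + 154\right)^{2} = \left(-25 + 154\right)^{2} = 129^{2} = 16641$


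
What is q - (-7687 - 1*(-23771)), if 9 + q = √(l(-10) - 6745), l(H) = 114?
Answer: -16093 + I*√6631 ≈ -16093.0 + 81.431*I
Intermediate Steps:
q = -9 + I*√6631 (q = -9 + √(114 - 6745) = -9 + √(-6631) = -9 + I*√6631 ≈ -9.0 + 81.431*I)
q - (-7687 - 1*(-23771)) = (-9 + I*√6631) - (-7687 - 1*(-23771)) = (-9 + I*√6631) - (-7687 + 23771) = (-9 + I*√6631) - 1*16084 = (-9 + I*√6631) - 16084 = -16093 + I*√6631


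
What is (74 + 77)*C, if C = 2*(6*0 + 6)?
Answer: 1812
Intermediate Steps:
C = 12 (C = 2*(0 + 6) = 2*6 = 12)
(74 + 77)*C = (74 + 77)*12 = 151*12 = 1812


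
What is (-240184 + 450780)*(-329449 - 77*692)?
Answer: -80602038868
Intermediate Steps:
(-240184 + 450780)*(-329449 - 77*692) = 210596*(-329449 - 53284) = 210596*(-382733) = -80602038868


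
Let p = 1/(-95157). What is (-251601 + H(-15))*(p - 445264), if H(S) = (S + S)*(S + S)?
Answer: 3540732657583583/31719 ≈ 1.1163e+11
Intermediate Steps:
H(S) = 4*S² (H(S) = (2*S)*(2*S) = 4*S²)
p = -1/95157 ≈ -1.0509e-5
(-251601 + H(-15))*(p - 445264) = (-251601 + 4*(-15)²)*(-1/95157 - 445264) = (-251601 + 4*225)*(-42369986449/95157) = (-251601 + 900)*(-42369986449/95157) = -250701*(-42369986449/95157) = 3540732657583583/31719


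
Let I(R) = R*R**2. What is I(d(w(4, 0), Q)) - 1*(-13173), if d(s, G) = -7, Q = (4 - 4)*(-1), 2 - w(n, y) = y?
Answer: 12830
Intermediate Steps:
w(n, y) = 2 - y
Q = 0 (Q = 0*(-1) = 0)
I(R) = R**3
I(d(w(4, 0), Q)) - 1*(-13173) = (-7)**3 - 1*(-13173) = -343 + 13173 = 12830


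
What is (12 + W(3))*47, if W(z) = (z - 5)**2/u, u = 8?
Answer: 1175/2 ≈ 587.50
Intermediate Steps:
W(z) = (-5 + z)**2/8 (W(z) = (z - 5)**2/8 = (-5 + z)**2*(1/8) = (-5 + z)**2/8)
(12 + W(3))*47 = (12 + (-5 + 3)**2/8)*47 = (12 + (1/8)*(-2)**2)*47 = (12 + (1/8)*4)*47 = (12 + 1/2)*47 = (25/2)*47 = 1175/2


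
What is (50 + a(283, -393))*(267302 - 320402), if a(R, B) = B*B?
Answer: -8203896900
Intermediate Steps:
a(R, B) = B²
(50 + a(283, -393))*(267302 - 320402) = (50 + (-393)²)*(267302 - 320402) = (50 + 154449)*(-53100) = 154499*(-53100) = -8203896900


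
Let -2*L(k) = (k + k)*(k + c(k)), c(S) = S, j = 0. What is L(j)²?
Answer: 0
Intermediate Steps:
L(k) = -2*k² (L(k) = -(k + k)*(k + k)/2 = -2*k*2*k/2 = -2*k²)
L(j)² = (-2*0²)² = (-2*0)² = 0² = 0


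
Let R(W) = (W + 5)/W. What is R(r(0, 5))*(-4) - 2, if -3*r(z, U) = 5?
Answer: 6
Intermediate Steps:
r(z, U) = -5/3 (r(z, U) = -⅓*5 = -5/3)
R(W) = (5 + W)/W
R(r(0, 5))*(-4) - 2 = ((5 - 5/3)/(-5/3))*(-4) - 2 = -⅗*10/3*(-4) - 2 = -2*(-4) - 2 = 8 - 2 = 6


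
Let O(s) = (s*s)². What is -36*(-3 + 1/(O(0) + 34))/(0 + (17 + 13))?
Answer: 303/85 ≈ 3.5647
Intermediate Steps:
O(s) = s⁴ (O(s) = (s²)² = s⁴)
-36*(-3 + 1/(O(0) + 34))/(0 + (17 + 13)) = -36*(-3 + 1/(0⁴ + 34))/(0 + (17 + 13)) = -36*(-3 + 1/(0 + 34))/(0 + 30) = -36*(-3 + 1/34)/30 = -(-1818)/(17*30) = -36*(-101/1020) = 303/85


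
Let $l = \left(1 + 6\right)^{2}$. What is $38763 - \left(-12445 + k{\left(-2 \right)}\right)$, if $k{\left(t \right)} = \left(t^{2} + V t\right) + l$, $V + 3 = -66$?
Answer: $51017$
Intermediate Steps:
$V = -69$ ($V = -3 - 66 = -69$)
$l = 49$ ($l = 7^{2} = 49$)
$k{\left(t \right)} = 49 + t^{2} - 69 t$ ($k{\left(t \right)} = \left(t^{2} - 69 t\right) + 49 = 49 + t^{2} - 69 t$)
$38763 - \left(-12445 + k{\left(-2 \right)}\right) = 38763 + \left(12445 - \left(49 + \left(-2\right)^{2} - -138\right)\right) = 38763 + \left(12445 - \left(49 + 4 + 138\right)\right) = 38763 + \left(12445 - 191\right) = 38763 + 12254 = 51017$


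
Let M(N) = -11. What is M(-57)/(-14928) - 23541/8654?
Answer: -175662427/64593456 ≈ -2.7195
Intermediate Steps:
M(-57)/(-14928) - 23541/8654 = -11/(-14928) - 23541/8654 = -11*(-1/14928) - 23541*1/8654 = 11/14928 - 23541/8654 = -175662427/64593456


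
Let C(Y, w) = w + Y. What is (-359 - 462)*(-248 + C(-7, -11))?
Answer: 218386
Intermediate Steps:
C(Y, w) = Y + w
(-359 - 462)*(-248 + C(-7, -11)) = (-359 - 462)*(-248 + (-7 - 11)) = -821*(-248 - 18) = -821*(-266) = 218386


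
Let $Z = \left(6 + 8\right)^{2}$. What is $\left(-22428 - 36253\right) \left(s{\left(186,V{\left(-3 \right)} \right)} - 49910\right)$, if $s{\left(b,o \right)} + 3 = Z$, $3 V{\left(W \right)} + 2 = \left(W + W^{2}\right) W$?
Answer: $2917443277$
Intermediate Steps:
$V{\left(W \right)} = - \frac{2}{3} + \frac{W \left(W + W^{2}\right)}{3}$ ($V{\left(W \right)} = - \frac{2}{3} + \frac{\left(W + W^{2}\right) W}{3} = - \frac{2}{3} + \frac{W \left(W + W^{2}\right)}{3}$)
$Z = 196$ ($Z = 14^{2} = 196$)
$s{\left(b,o \right)} = 193$ ($s{\left(b,o \right)} = -3 + 196 = 193$)
$\left(-22428 - 36253\right) \left(s{\left(186,V{\left(-3 \right)} \right)} - 49910\right) = \left(-22428 - 36253\right) \left(193 - 49910\right) = \left(-58681\right) \left(-49717\right) = 2917443277$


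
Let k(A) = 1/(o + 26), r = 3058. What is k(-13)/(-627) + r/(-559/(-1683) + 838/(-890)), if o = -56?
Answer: -21539737349939/4292648910 ≈ -5017.8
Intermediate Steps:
k(A) = -1/30 (k(A) = 1/(-56 + 26) = 1/(-30) = -1/30)
k(-13)/(-627) + r/(-559/(-1683) + 838/(-890)) = -1/30/(-627) + 3058/(-559/(-1683) + 838/(-890)) = -1/30*(-1/627) + 3058/(-559*(-1/1683) + 838*(-1/890)) = 1/18810 + 3058/(559/1683 - 419/445) = 1/18810 + 3058/(-456422/748935) = 1/18810 + 3058*(-748935/456422) = 1/18810 - 1145121615/228211 = -21539737349939/4292648910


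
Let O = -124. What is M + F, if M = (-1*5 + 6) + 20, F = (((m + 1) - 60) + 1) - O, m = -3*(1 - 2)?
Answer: 90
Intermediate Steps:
m = 3 (m = -3*(-1) = 3)
F = 69 (F = (((3 + 1) - 60) + 1) - 1*(-124) = ((4 - 60) + 1) + 124 = (-56 + 1) + 124 = -55 + 124 = 69)
M = 21 (M = (-5 + 6) + 20 = 1 + 20 = 21)
M + F = 21 + 69 = 90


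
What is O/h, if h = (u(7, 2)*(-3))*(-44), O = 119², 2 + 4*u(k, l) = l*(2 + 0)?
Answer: 14161/66 ≈ 214.56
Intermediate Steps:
u(k, l) = -½ + l/2 (u(k, l) = -½ + (l*(2 + 0))/4 = -½ + (l*2)/4 = -½ + (2*l)/4 = -½ + l/2)
O = 14161
h = 66 (h = ((-½ + (½)*2)*(-3))*(-44) = ((-½ + 1)*(-3))*(-44) = ((½)*(-3))*(-44) = -3/2*(-44) = 66)
O/h = 14161/66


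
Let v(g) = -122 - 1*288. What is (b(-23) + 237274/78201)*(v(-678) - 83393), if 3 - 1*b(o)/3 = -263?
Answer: -5249560038616/78201 ≈ -6.7129e+7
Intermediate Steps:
b(o) = 798 (b(o) = 9 - 3*(-263) = 9 + 789 = 798)
v(g) = -410 (v(g) = -122 - 288 = -410)
(b(-23) + 237274/78201)*(v(-678) - 83393) = (798 + 237274/78201)*(-410 - 83393) = (798 + 237274*(1/78201))*(-83803) = (798 + 237274/78201)*(-83803) = (62641672/78201)*(-83803) = -5249560038616/78201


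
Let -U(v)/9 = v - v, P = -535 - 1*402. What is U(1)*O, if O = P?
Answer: 0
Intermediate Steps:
P = -937 (P = -535 - 402 = -937)
O = -937
U(v) = 0 (U(v) = -9*(v - v) = -9*0 = 0)
U(1)*O = 0*(-937) = 0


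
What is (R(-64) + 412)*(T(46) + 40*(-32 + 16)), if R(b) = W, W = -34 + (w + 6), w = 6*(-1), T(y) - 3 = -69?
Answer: -266868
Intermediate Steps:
T(y) = -66 (T(y) = 3 - 69 = -66)
w = -6
W = -34 (W = -34 + (-6 + 6) = -34 + 0 = -34)
R(b) = -34
(R(-64) + 412)*(T(46) + 40*(-32 + 16)) = (-34 + 412)*(-66 + 40*(-32 + 16)) = 378*(-66 + 40*(-16)) = 378*(-66 - 640) = 378*(-706) = -266868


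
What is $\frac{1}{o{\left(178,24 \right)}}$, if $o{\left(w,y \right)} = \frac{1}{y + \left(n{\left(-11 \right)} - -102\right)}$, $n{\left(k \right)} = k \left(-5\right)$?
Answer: $181$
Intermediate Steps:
$n{\left(k \right)} = - 5 k$
$o{\left(w,y \right)} = \frac{1}{157 + y}$ ($o{\left(w,y \right)} = \frac{1}{y - -157} = \frac{1}{y + \left(55 + 102\right)} = \frac{1}{y + 157} = \frac{1}{157 + y}$)
$\frac{1}{o{\left(178,24 \right)}} = \frac{1}{\frac{1}{157 + 24}} = \frac{1}{\frac{1}{181}} = 181$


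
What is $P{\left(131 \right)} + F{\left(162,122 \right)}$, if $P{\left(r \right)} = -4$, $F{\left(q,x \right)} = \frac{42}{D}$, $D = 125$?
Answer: $- \frac{458}{125} \approx -3.664$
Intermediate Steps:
$F{\left(q,x \right)} = \frac{42}{125}$
$P{\left(131 \right)} + F{\left(162,122 \right)} = -4 + \frac{42}{125} = - \frac{458}{125}$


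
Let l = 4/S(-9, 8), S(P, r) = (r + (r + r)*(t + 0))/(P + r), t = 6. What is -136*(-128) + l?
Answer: 452607/26 ≈ 17408.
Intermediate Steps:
S(P, r) = 13*r/(P + r) (S(P, r) = (r + (r + r)*(6 + 0))/(P + r) = (r + (2*r)*6)/(P + r) = (r + 12*r)/(P + r) = (13*r)/(P + r) = 13*r/(P + r))
l = -1/26 (l = 4/((13*8/(-9 + 8))) = 4/((13*8/(-1))) = 4/((13*8*(-1))) = 4/(-104) = 4*(-1/104) = -1/26 ≈ -0.038462)
-136*(-128) + l = -136*(-128) - 1/26 = 17408 - 1/26 = 452607/26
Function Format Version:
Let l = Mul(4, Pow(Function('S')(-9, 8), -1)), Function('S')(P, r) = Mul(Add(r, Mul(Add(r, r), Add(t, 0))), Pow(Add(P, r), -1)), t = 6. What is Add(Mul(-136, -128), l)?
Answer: Rational(452607, 26) ≈ 17408.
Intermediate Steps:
Function('S')(P, r) = Mul(13, r, Pow(Add(P, r), -1)) (Function('S')(P, r) = Mul(Add(r, Mul(Add(r, r), Add(6, 0))), Pow(Add(P, r), -1)) = Mul(Add(r, Mul(Mul(2, r), 6)), Pow(Add(P, r), -1)) = Mul(Add(r, Mul(12, r)), Pow(Add(P, r), -1)) = Mul(Mul(13, r), Pow(Add(P, r), -1)) = Mul(13, r, Pow(Add(P, r), -1)))
l = Rational(-1, 26) (l = Mul(4, Pow(Mul(13, 8, Pow(Add(-9, 8), -1)), -1)) = Mul(4, Pow(Mul(13, 8, Pow(-1, -1)), -1)) = Mul(4, Pow(Mul(13, 8, -1), -1)) = Mul(4, Pow(-104, -1)) = Mul(4, Rational(-1, 104)) = Rational(-1, 26) ≈ -0.038462)
Add(Mul(-136, -128), l) = Add(Mul(-136, -128), Rational(-1, 26)) = Add(17408, Rational(-1, 26)) = Rational(452607, 26)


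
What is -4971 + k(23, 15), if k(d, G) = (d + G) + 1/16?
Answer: -78927/16 ≈ -4932.9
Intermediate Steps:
k(d, G) = 1/16 + G + d (k(d, G) = (G + d) + 1/16 = 1/16 + G + d)
-4971 + k(23, 15) = -4971 + (1/16 + 15 + 23) = -4971 + 609/16 = -78927/16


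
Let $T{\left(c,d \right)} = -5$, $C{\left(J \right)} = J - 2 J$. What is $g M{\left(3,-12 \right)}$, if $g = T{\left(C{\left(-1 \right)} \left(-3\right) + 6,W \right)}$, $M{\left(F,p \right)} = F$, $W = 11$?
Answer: $-15$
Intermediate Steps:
$C{\left(J \right)} = - J$
$g = -5$
$g M{\left(3,-12 \right)} = \left(-5\right) 3 = -15$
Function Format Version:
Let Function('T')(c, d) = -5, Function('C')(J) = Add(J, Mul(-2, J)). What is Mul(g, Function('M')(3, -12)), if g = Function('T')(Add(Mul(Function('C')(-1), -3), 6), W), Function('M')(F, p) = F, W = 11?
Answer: -15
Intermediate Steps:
Function('C')(J) = Mul(-1, J)
g = -5
Mul(g, Function('M')(3, -12)) = Mul(-5, 3) = -15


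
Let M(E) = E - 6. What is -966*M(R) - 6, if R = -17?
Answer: 22212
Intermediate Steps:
M(E) = -6 + E
-966*M(R) - 6 = -966*(-6 - 17) - 6 = -966*(-23) - 6 = 22218 - 6 = 22212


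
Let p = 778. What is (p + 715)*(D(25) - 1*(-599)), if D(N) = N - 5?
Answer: 924167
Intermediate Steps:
D(N) = -5 + N
(p + 715)*(D(25) - 1*(-599)) = (778 + 715)*((-5 + 25) - 1*(-599)) = 1493*(20 + 599) = 1493*619 = 924167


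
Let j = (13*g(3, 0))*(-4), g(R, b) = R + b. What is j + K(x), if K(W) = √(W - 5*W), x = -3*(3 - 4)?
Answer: -156 + 2*I*√3 ≈ -156.0 + 3.4641*I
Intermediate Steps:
x = 3 (x = -3*(-1) = 3)
K(W) = 2*√(-W) (K(W) = √(-4*W) = 2*√(-W))
j = -156 (j = (13*(3 + 0))*(-4) = (13*3)*(-4) = 39*(-4) = -156)
j + K(x) = -156 + 2*√(-1*3) = -156 + 2*√(-3) = -156 + 2*(I*√3) = -156 + 2*I*√3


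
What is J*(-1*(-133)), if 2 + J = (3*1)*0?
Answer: -266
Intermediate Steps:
J = -2 (J = -2 + (3*1)*0 = -2 + 3*0 = -2 + 0 = -2)
J*(-1*(-133)) = -(-2)*(-133) = -2*133 = -266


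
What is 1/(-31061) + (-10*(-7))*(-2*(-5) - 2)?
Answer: 17394159/31061 ≈ 560.00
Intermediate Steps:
1/(-31061) + (-10*(-7))*(-2*(-5) - 2) = -1/31061 + 70*(10 - 2) = -1/31061 + 70*8 = -1/31061 + 560 = 17394159/31061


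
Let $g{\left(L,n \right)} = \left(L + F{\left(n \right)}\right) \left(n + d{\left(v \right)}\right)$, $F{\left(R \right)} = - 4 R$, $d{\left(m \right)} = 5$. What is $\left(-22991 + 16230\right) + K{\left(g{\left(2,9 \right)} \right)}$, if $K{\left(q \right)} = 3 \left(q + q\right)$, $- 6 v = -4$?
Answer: $-9617$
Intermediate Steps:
$v = \frac{2}{3}$ ($v = \left(- \frac{1}{6}\right) \left(-4\right) = \frac{2}{3} \approx 0.66667$)
$g{\left(L,n \right)} = \left(5 + n\right) \left(L - 4 n\right)$ ($g{\left(L,n \right)} = \left(L - 4 n\right) \left(n + 5\right) = \left(L - 4 n\right) \left(5 + n\right) = \left(5 + n\right) \left(L - 4 n\right)$)
$K{\left(q \right)} = 6 q$ ($K{\left(q \right)} = 3 \cdot 2 q = 6 q$)
$\left(-22991 + 16230\right) + K{\left(g{\left(2,9 \right)} \right)} = \left(-22991 + 16230\right) + 6 \left(\left(-20\right) 9 - 4 \cdot 9^{2} + 5 \cdot 2 + 2 \cdot 9\right) = -6761 + 6 \left(-180 - 324 + 10 + 18\right) = -6761 + 6 \left(-476\right) = -6761 - 2856 = -9617$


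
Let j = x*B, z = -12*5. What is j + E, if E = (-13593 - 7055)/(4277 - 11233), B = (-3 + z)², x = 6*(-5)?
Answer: -207057568/1739 ≈ -1.1907e+5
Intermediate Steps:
x = -30
z = -60
B = 3969 (B = (-3 - 60)² = (-63)² = 3969)
j = -119070 (j = -30*3969 = -119070)
E = 5162/1739 (E = -20648/(-6956) = -20648*(-1/6956) = 5162/1739 ≈ 2.9684)
j + E = -119070 + 5162/1739 = -207057568/1739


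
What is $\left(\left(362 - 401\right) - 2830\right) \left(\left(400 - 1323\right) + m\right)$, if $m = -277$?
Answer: $3442800$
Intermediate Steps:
$\left(\left(362 - 401\right) - 2830\right) \left(\left(400 - 1323\right) + m\right) = \left(\left(362 - 401\right) - 2830\right) \left(\left(400 - 1323\right) - 277\right) = \left(-39 - 2830\right) \left(-923 - 277\right) = \left(-2869\right) \left(-1200\right) = 3442800$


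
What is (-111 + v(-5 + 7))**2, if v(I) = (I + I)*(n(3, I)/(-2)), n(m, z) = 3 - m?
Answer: 12321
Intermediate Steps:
v(I) = 0 (v(I) = (I + I)*((3 - 1*3)/(-2)) = (2*I)*((3 - 3)*(-1/2)) = (2*I)*(0*(-1/2)) = (2*I)*0 = 0)
(-111 + v(-5 + 7))**2 = (-111 + 0)**2 = (-111)**2 = 12321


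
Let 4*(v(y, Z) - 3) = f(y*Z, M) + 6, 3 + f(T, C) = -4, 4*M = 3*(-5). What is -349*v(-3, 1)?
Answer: -3839/4 ≈ -959.75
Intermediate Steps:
M = -15/4 (M = (3*(-5))/4 = (¼)*(-15) = -15/4 ≈ -3.7500)
f(T, C) = -7 (f(T, C) = -3 - 4 = -7)
v(y, Z) = 11/4 (v(y, Z) = 3 + (-7 + 6)/4 = 3 + (¼)*(-1) = 3 - ¼ = 11/4)
-349*v(-3, 1) = -349*11/4 = -3839/4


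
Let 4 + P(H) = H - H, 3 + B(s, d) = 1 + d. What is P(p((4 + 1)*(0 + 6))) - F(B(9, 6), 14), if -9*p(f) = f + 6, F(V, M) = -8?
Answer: 4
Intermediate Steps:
B(s, d) = -2 + d (B(s, d) = -3 + (1 + d) = -2 + d)
p(f) = -⅔ - f/9 (p(f) = -(f + 6)/9 = -(6 + f)/9 = -⅔ - f/9)
P(H) = -4 (P(H) = -4 + (H - H) = -4 + 0 = -4)
P(p((4 + 1)*(0 + 6))) - F(B(9, 6), 14) = -4 - 1*(-8) = -4 + 8 = 4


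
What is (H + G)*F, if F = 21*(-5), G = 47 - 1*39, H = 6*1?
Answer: -1470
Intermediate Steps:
H = 6
G = 8 (G = 47 - 39 = 8)
F = -105
(H + G)*F = (6 + 8)*(-105) = 14*(-105) = -1470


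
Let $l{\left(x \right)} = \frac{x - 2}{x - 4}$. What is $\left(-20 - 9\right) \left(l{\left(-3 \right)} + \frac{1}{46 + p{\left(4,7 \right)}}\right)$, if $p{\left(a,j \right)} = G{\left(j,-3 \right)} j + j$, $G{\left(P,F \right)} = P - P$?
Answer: $- \frac{7888}{371} \approx -21.261$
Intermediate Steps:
$G{\left(P,F \right)} = 0$
$l{\left(x \right)} = \frac{-2 + x}{-4 + x}$
$p{\left(a,j \right)} = j$ ($p{\left(a,j \right)} = 0 j + j = 0 + j = j$)
$\left(-20 - 9\right) \left(l{\left(-3 \right)} + \frac{1}{46 + p{\left(4,7 \right)}}\right) = \left(-20 - 9\right) \left(\frac{-2 - 3}{-4 - 3} + \frac{1}{46 + 7}\right) = - 29 \left(\frac{1}{-7} \left(-5\right) + \frac{1}{53}\right) = - 29 \left(\left(- \frac{1}{7}\right) \left(-5\right) + \frac{1}{53}\right) = - 29 \left(\frac{5}{7} + \frac{1}{53}\right) = \left(-29\right) \frac{272}{371} = - \frac{7888}{371}$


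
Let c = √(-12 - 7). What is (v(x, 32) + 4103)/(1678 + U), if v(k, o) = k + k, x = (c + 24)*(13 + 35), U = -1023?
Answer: 6407/655 + 96*I*√19/655 ≈ 9.7817 + 0.63886*I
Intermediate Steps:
c = I*√19 (c = √(-19) = I*√19 ≈ 4.3589*I)
x = 1152 + 48*I*√19 (x = (I*√19 + 24)*(13 + 35) = (24 + I*√19)*48 = 1152 + 48*I*√19 ≈ 1152.0 + 209.23*I)
v(k, o) = 2*k
(v(x, 32) + 4103)/(1678 + U) = (2*(1152 + 48*I*√19) + 4103)/(1678 - 1023) = ((2304 + 96*I*√19) + 4103)/655 = (6407 + 96*I*√19)*(1/655) = 6407/655 + 96*I*√19/655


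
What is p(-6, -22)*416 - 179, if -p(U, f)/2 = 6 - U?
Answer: -10163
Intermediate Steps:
p(U, f) = -12 + 2*U (p(U, f) = -2*(6 - U) = -12 + 2*U)
p(-6, -22)*416 - 179 = (-12 + 2*(-6))*416 - 179 = (-12 - 12)*416 - 179 = -24*416 - 179 = -9984 - 179 = -10163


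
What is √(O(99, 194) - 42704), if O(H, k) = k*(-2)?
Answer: 18*I*√133 ≈ 207.59*I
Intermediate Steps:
O(H, k) = -2*k
√(O(99, 194) - 42704) = √(-2*194 - 42704) = √(-388 - 42704) = √(-43092) = 18*I*√133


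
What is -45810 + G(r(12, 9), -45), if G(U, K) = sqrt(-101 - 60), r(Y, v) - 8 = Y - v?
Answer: -45810 + I*sqrt(161) ≈ -45810.0 + 12.689*I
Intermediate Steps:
r(Y, v) = 8 + Y - v (r(Y, v) = 8 + (Y - v) = 8 + Y - v)
G(U, K) = I*sqrt(161) (G(U, K) = sqrt(-161) = I*sqrt(161))
-45810 + G(r(12, 9), -45) = -45810 + I*sqrt(161)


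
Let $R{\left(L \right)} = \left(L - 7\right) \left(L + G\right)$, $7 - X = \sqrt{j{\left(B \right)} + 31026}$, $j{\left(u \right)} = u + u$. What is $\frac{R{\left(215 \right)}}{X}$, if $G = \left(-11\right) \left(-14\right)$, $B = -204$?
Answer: $- \frac{76752}{4367} - \frac{2072304 \sqrt{42}}{30569} \approx -456.91$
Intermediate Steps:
$G = 154$
$j{\left(u \right)} = 2 u$
$X = 7 - 27 \sqrt{42}$ ($X = 7 - \sqrt{2 \left(-204\right) + 31026} = 7 - \sqrt{-408 + 31026} = 7 - \sqrt{30618} = 7 - 27 \sqrt{42} \approx -167.98$)
$R{\left(L \right)} = \left(-7 + L\right) \left(154 + L\right)$ ($R{\left(L \right)} = \left(L - 7\right) \left(L + 154\right) = \left(-7 + L\right) \left(154 + L\right)$)
$\frac{R{\left(215 \right)}}{X} = \frac{-1078 + 215^{2} + 147 \cdot 215}{7 - 27 \sqrt{42}} = \frac{-1078 + 46225 + 31605}{7 - 27 \sqrt{42}} = \frac{76752}{7 - 27 \sqrt{42}}$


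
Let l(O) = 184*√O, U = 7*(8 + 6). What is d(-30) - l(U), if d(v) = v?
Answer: -30 - 1288*√2 ≈ -1851.5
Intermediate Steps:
U = 98 (U = 7*14 = 98)
d(-30) - l(U) = -30 - 184*√98 = -30 - 184*7*√2 = -30 - 1288*√2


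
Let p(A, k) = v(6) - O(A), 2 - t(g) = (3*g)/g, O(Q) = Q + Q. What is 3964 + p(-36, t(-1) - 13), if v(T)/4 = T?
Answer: 4060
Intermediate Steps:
v(T) = 4*T
O(Q) = 2*Q
t(g) = -1 (t(g) = 2 - 3*g/g = 2 - 1*3 = 2 - 3 = -1)
p(A, k) = 24 - 2*A (p(A, k) = 4*6 - 2*A = 24 - 2*A)
3964 + p(-36, t(-1) - 13) = 3964 + (24 - 2*(-36)) = 3964 + (24 + 72) = 3964 + 96 = 4060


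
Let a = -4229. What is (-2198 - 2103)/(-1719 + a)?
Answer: 4301/5948 ≈ 0.72310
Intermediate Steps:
(-2198 - 2103)/(-1719 + a) = (-2198 - 2103)/(-1719 - 4229) = -4301/(-5948) = -4301*(-1/5948) = 4301/5948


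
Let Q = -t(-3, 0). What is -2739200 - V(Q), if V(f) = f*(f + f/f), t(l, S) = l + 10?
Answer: -2739242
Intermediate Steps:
t(l, S) = 10 + l
Q = -7 (Q = -(10 - 3) = -1*7 = -7)
V(f) = f*(1 + f) (V(f) = f*(f + 1) = f*(1 + f))
-2739200 - V(Q) = -2739200 - (-7)*(1 - 7) = -2739200 - (-7)*(-6) = -2739200 - 1*42 = -2739200 - 42 = -2739242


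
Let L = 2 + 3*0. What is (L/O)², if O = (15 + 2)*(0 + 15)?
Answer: 4/65025 ≈ 6.1515e-5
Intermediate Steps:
O = 255 (O = 17*15 = 255)
L = 2 (L = 2 + 0 = 2)
(L/O)² = (2/255)² = 4/65025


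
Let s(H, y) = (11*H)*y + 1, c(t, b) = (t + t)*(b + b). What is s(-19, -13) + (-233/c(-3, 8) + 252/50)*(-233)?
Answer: 2347607/2400 ≈ 978.17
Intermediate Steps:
c(t, b) = 4*b*t (c(t, b) = (2*t)*(2*b) = 4*b*t)
s(H, y) = 1 + 11*H*y (s(H, y) = 11*H*y + 1 = 1 + 11*H*y)
s(-19, -13) + (-233/c(-3, 8) + 252/50)*(-233) = (1 + 11*(-19)*(-13)) + (-233/(4*8*(-3)) + 252/50)*(-233) = (1 + 2717) + (-233/(-96) + 252*(1/50))*(-233) = 2718 + (-233*(-1/96) + 126/25)*(-233) = 2718 + (233/96 + 126/25)*(-233) = 2718 + (17921/2400)*(-233) = 2718 - 4175593/2400 = 2347607/2400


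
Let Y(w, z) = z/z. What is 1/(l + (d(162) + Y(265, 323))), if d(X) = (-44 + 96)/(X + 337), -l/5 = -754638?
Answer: 499/1882822361 ≈ 2.6503e-7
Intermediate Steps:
Y(w, z) = 1
l = 3773190 (l = -5*(-754638) = 3773190)
d(X) = 52/(337 + X)
1/(l + (d(162) + Y(265, 323))) = 1/(3773190 + (52/(337 + 162) + 1)) = 1/(3773190 + (52/499 + 1)) = 1/(3773190 + 551/499) = 1/(1882822361/499) = 499/1882822361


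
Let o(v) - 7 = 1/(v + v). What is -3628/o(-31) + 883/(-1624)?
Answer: -365678403/703192 ≈ -520.03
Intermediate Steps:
o(v) = 7 + 1/(2*v) (o(v) = 7 + 1/(v + v) = 7 + 1/(2*v))
-3628/o(-31) + 883/(-1624) = -3628/(7 + (1/2)/(-31)) + 883/(-1624) = -3628/(7 + (1/2)*(-1/31)) + 883*(-1/1624) = -3628/(7 - 1/62) - 883/1624 = -3628/433/62 - 883/1624 = -3628*62/433 - 883/1624 = -224936/433 - 883/1624 = -365678403/703192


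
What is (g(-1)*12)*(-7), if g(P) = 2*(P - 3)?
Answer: 672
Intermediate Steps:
g(P) = -6 + 2*P (g(P) = 2*(-3 + P) = -6 + 2*P)
(g(-1)*12)*(-7) = ((-6 + 2*(-1))*12)*(-7) = ((-6 - 2)*12)*(-7) = -8*12*(-7) = -96*(-7) = 672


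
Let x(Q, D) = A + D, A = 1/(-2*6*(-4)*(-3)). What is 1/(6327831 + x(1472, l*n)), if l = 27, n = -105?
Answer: 144/910799423 ≈ 1.5810e-7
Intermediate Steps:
A = -1/144 (A = 1/(-(-48)*(-3)) = 1/(-2*72) = 1/(-144) = -1/144 ≈ -0.0069444)
x(Q, D) = -1/144 + D
1/(6327831 + x(1472, l*n)) = 1/(6327831 + (-1/144 + 27*(-105))) = 1/(6327831 + (-1/144 - 2835)) = 1/(6327831 - 408241/144) = 1/(910799423/144) = 144/910799423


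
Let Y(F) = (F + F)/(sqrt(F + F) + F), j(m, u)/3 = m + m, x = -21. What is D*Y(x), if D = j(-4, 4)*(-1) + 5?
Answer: 1218/23 + 58*I*sqrt(42)/23 ≈ 52.957 + 16.343*I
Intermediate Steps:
j(m, u) = 6*m (j(m, u) = 3*(m + m) = 3*(2*m) = 6*m)
D = 29 (D = (6*(-4))*(-1) + 5 = -24*(-1) + 5 = 24 + 5 = 29)
Y(F) = 2*F/(F + sqrt(2)*sqrt(F)) (Y(F) = (2*F)/(sqrt(2*F) + F) = (2*F)/(sqrt(2)*sqrt(F) + F) = (2*F)/(F + sqrt(2)*sqrt(F)) = 2*F/(F + sqrt(2)*sqrt(F)))
D*Y(x) = 29*(2*(-21)/(-21 + sqrt(2)*sqrt(-21))) = 29*(2*(-21)/(-21 + sqrt(2)*(I*sqrt(21)))) = 29*(2*(-21)/(-21 + I*sqrt(42))) = 29*(-42/(-21 + I*sqrt(42))) = -1218/(-21 + I*sqrt(42))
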